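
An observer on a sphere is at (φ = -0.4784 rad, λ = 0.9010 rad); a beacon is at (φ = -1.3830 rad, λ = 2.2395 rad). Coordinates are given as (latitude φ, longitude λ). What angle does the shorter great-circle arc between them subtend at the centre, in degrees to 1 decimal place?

60.6°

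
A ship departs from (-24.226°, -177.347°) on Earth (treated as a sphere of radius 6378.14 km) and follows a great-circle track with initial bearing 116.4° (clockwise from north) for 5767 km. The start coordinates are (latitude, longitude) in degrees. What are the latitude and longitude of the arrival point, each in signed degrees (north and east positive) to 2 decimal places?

-34.92°, -118.20°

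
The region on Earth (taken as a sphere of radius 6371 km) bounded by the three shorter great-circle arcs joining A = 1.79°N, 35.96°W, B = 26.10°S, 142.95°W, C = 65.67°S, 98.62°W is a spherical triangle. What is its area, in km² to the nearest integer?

Side lengths (central angles): a = 0.8426, b = 1.4094, c = 1.8504 rad; semiperimeter s = 2.0512.
By l'Huilier's theorem, tan(E/4) = √[tan(s/2) tan((s−a)/2) tan((s−b)/2) tan((s−c)/2)], giving spherical excess E = 0.7713 rad.
Area = E·R² = 0.7713 × (6371)² ≈ 31306480 km².

31306480 km²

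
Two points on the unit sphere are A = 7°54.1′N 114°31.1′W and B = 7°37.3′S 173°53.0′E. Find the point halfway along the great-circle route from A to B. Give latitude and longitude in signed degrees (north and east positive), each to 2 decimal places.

0.17°, -150.33°

The central angle between A and B is δ = 1.2748 rad.
With f = 0.5, the slerp weights are sin((1−f)δ)/sin δ = 0.6222 and sin(fδ)/sin δ = 0.6222.
Weighted sum of the unit vectors: (0.6222)·(-0.4110,-0.9012,0.1375) + (0.6222)·(-0.9855,0.1056,-0.1326) = (-0.8689, -0.4950, 0.0030).
Converting back: φ = atan2(z, √(x²+y²)) = 0.17°, λ = atan2(y, x) = -150.33°.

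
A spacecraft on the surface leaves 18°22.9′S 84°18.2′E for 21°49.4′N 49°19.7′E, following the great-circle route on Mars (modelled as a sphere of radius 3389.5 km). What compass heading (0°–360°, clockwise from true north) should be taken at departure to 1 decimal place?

318.1°

Δλ = -34.975° = -0.6104 rad.
y = sin Δλ · cos φ₂ = (-0.5732)(0.9283) = -0.5321
x = cos φ₁ sin φ₂ − sin φ₁ cos φ₂ cos Δλ = (0.9490)(0.3717) − (-0.3153)(0.9283)(0.8194) = 0.5927
θ = atan2(y, x) = -41.92°; adding 360° gives 318.1°.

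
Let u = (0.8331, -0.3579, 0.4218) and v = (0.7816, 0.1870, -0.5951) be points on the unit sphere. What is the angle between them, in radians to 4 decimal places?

u·v = 0.3332; |u| = 1.0000, |v| = 1.0000.
cos θ = (u·v)/(|u||v|) = 0.3332, so θ = 1.2311 rad.

1.2311 rad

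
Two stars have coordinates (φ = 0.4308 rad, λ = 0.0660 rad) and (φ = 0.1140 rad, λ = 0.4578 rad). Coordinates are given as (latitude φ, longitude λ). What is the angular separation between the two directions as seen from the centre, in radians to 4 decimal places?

0.4911 rad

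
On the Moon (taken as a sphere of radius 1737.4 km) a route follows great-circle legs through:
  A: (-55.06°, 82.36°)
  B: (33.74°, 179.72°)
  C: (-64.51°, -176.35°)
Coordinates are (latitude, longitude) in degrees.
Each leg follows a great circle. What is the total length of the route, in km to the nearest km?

Leg A→B: central angle 2.1133 rad, distance 3671.7 km.
Leg B→C: central angle 1.7156 rad, distance 2980.7 km.
Total: 3671.7 + 2980.7 ≈ 6652 km.

6652 km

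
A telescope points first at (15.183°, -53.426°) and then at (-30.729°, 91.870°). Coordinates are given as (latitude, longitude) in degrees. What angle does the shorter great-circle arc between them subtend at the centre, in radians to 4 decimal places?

With latitudes φ₁ = 15.183°, φ₂ = -30.729° and longitude difference Δλ = 145.296°:
cos c = sin φ₁ sin φ₂ + cos φ₁ cos φ₂ cos Δλ = (0.2619)(-0.5110) + (0.9651)(0.8596)(-0.8221) = -0.81584,
so c = arccos(-0.81584) = 2.52497 rad.
So the angular separation is 2.5250 rad.

2.5250 rad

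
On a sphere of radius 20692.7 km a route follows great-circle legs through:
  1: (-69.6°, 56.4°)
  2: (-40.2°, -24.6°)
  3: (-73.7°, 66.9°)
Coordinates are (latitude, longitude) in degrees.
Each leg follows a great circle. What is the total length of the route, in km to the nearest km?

36780 km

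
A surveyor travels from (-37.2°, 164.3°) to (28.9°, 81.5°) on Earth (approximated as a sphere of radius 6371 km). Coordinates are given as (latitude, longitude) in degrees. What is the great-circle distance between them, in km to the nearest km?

11322 km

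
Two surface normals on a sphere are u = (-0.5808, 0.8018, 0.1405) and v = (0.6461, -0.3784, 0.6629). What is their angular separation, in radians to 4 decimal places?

2.1963 rad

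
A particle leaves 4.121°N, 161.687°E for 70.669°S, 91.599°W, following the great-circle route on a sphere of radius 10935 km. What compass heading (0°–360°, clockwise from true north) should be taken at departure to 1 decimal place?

161.3°

Δλ = 106.714° = 1.8625 rad.
y = sin Δλ · cos φ₂ = (0.9578)(0.3310) = 0.3170
x = cos φ₁ sin φ₂ − sin φ₁ cos φ₂ cos Δλ = (0.9974)(-0.9436) − (0.0719)(0.3310)(-0.2876) = -0.9343
θ = atan2(y, x) = 161.26°, so the bearing is 161.3°.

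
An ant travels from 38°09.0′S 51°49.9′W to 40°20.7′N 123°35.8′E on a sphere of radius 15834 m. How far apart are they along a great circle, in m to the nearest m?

48593 m

With latitudes φ₁ = -38.150°, φ₂ = 40.345° and longitude difference Δλ = 175.428°:
cos c = sin φ₁ sin φ₂ + cos φ₁ cos φ₂ cos Δλ = (-0.6177)(0.6474) + (0.7864)(0.7622)(-0.9968) = -0.99736,
so c = arccos(-0.99736) = 3.06890 rad.
Distance = R·c = 15834 × 3.0689 ≈ 48593 m.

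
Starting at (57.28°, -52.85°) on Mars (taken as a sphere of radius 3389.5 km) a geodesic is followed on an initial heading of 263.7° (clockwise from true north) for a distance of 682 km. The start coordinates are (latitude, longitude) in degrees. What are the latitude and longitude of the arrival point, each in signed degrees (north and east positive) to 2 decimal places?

54.34°, -72.77°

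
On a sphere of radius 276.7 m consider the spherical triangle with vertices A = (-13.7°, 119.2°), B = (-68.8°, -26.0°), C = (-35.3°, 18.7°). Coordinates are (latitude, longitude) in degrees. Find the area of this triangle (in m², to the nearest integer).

57546 m²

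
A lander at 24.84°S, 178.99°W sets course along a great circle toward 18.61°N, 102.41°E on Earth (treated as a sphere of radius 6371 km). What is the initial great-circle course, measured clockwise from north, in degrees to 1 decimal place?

291.6°

Δλ = -78.600° = -1.3718 rad.
y = sin Δλ · cos φ₂ = (-0.9803)(0.9477) = -0.9290
x = cos φ₁ sin φ₂ − sin φ₁ cos φ₂ cos Δλ = (0.9075)(0.3191) − (-0.4201)(0.9477)(0.1977) = 0.3683
θ = atan2(y, x) = -68.38°; adding 360° gives 291.6°.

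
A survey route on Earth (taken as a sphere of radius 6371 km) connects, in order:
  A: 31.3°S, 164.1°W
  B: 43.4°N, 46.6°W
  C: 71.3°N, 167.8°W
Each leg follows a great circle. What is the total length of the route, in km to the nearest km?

Leg A→B: central angle 2.2700 rad, distance 14462.3 km.
Leg B→C: central angle 1.0120 rad, distance 6447.6 km.
Total: 14462.3 + 6447.6 ≈ 20910 km.

20910 km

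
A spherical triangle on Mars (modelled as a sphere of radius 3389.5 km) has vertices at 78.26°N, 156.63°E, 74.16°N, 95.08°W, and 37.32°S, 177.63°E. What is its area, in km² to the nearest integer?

7325924 km²

Side lengths (central angles): a = 2.1809, b = 2.0292, c = 0.3911 rad; semiperimeter s = 2.3006.
By l'Huilier's theorem, tan(E/4) = √[tan(s/2) tan((s−a)/2) tan((s−b)/2) tan((s−c)/2)], giving spherical excess E = 0.6377 rad.
Area = E·R² = 0.6377 × (3389.5)² ≈ 7325924 km².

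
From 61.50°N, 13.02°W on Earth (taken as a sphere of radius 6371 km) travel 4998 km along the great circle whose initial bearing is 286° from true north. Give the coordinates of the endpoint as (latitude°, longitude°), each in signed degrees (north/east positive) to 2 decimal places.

Angular distance δ = d/R = 4998/6371 = 0.78449 rad; initial bearing θ = 4.9916 rad.
sin φ₂ = sin φ₁ cos δ + cos φ₁ sin δ cos θ = (0.8788)(0.7077) + (0.4772)(0.7065)(0.2756) = 0.7149, so φ₂ = 45.63°.
Δλ = atan2(sin θ sin δ cos φ₁, cos δ − sin φ₁ sin φ₂) = atan2(-0.3240, 0.0795) = -76.218°.
λ₂ = -13.020° − 76.218° = -89.24°.

45.63°, -89.24°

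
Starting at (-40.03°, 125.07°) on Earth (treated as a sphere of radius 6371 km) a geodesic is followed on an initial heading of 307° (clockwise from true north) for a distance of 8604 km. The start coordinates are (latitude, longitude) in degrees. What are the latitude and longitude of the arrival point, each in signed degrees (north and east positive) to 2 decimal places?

18.01°, 70.04°

Angular distance δ = d/R = 8604/6371 = 1.35049 rad; initial bearing θ = 5.3582 rad.
sin φ₂ = sin φ₁ cos δ + cos φ₁ sin δ cos θ = (-0.6432)(0.2185) + (0.7657)(0.9758)(0.6018) = 0.3091, so φ₂ = 18.01°.
Δλ = atan2(sin θ sin δ cos φ₁, cos δ − sin φ₁ sin φ₂) = atan2(-0.5967, 0.4173) = -55.032°.
λ₂ = 125.070° − 55.032° = 70.04°.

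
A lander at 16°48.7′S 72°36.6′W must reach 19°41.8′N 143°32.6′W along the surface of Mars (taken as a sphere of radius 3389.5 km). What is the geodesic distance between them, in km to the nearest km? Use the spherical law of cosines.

4652 km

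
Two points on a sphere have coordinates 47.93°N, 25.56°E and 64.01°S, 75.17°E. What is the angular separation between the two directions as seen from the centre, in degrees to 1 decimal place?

In radians: φ₁ = 0.8365, φ₂ = -1.1172, Δλ = 49.610° = 0.8659 rad.
Haversine: a = sin²(Δφ/2) + cos φ₁ cos φ₂ sin²(Δλ/2) = 0.6868 + (0.6700)(0.4382)(0.1760) = 0.73850.
Central angle c = 2·arcsin(√a) = 2.06803 rad.
So the angular separation is 118.5°.

118.5°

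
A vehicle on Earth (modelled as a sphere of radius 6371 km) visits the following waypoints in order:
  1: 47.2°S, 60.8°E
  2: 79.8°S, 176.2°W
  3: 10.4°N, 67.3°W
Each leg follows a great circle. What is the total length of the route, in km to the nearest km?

Leg 1→2: central angle 0.8545 rad, distance 5444.0 km.
Leg 2→3: central angle 1.8071 rad, distance 11512.9 km.
Total: 5444.0 + 11512.9 ≈ 16957 km.

16957 km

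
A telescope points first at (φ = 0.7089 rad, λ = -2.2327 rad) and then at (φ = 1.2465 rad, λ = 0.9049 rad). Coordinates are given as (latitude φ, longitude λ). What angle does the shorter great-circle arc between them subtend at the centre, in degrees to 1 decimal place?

68.0°

In radians: φ₁ = 0.7089, φ₂ = 1.2465, Δλ = 179.771° = 3.1376 rad.
Haversine: a = sin²(Δφ/2) + cos φ₁ cos φ₂ sin²(Δλ/2) = 0.0705 + (0.7591)(0.3186)(1.0000) = 0.31240.
Central angle c = 2·arcsin(√a) = 1.18619 rad.
So the angular separation is 68.0°.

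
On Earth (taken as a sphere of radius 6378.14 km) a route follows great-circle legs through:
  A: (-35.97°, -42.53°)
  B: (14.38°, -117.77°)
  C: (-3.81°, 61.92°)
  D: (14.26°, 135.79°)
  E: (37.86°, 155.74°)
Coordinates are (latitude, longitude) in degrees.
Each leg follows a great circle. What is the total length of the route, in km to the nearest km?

40210 km

Leg A→B: central angle 1.5169 rad, distance 9675.1 km.
Leg B→C: central angle 2.9570 rad, distance 18860.4 km.
Leg C→D: central angle 1.3157 rad, distance 8392.0 km.
Leg D→E: central angle 0.5147 rad, distance 3282.8 km.
Total: 9675.1 + 18860.4 + 8392.0 + 3282.8 ≈ 40210 km.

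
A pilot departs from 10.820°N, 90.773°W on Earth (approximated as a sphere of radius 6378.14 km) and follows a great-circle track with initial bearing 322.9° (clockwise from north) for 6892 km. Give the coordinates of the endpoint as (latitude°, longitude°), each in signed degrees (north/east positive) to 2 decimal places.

51.22°, -148.94°

Angular distance δ = d/R = 6892/6378.14 = 1.08057 rad; initial bearing θ = 5.6357 rad.
sin φ₂ = sin φ₁ cos δ + cos φ₁ sin δ cos θ = (0.1877)(0.4708) + (0.9822)(0.8822)(0.7976) = 0.7795, so φ₂ = 51.22°.
Δλ = atan2(sin θ sin δ cos φ₁, cos δ − sin φ₁ sin φ₂) = atan2(-0.5227, 0.3245) = -58.168°.
λ₂ = -90.773° − 58.168° = -148.94°.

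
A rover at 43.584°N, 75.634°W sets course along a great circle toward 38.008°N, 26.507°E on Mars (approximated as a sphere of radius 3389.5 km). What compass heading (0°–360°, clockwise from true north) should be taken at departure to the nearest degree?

Δλ = 102.141° = 1.7827 rad.
y = sin Δλ · cos φ₂ = (0.9776)(0.7879) = 0.7703
x = cos φ₁ sin φ₂ − sin φ₁ cos φ₂ cos Δλ = (0.7244)(0.6158) − (0.6894)(0.7879)(-0.2103) = 0.5603
θ = atan2(y, x) = 53.97°, so the bearing is 54°.

54°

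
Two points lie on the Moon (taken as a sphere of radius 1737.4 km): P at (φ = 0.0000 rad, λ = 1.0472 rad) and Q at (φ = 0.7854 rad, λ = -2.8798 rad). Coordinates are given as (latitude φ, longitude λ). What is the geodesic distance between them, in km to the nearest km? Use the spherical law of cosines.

Let φ₁ = 0.0000 rad, φ₂ = 0.7854 rad, and Δλ = 2.3562 rad.
cos c = sin φ₁ sin φ₂ + cos φ₁ cos φ₂ cos Δλ = (0.0000)(0.7071) + (1.0000)(0.7071)(-0.7071) = -0.49999,
so c = arccos(-0.49999) = 2.09439 rad.
Distance = R·c = 1737.4 × 2.0944 ≈ 3639 km.

3639 km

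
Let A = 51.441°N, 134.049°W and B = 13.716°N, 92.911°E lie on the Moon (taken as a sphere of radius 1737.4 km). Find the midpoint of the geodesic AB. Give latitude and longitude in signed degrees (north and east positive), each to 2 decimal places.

55.09°, 132.75°

Central angle δ = 1.8007 rad. Interpolating on the sphere with fraction f = 0.5:
P = [sin((1−f)δ)·A + sin(fδ)·B] / sin δ = 0.8047·A + 0.8047·B in Cartesian coordinates,
giving P = (-0.3884, 0.4202, 0.8201), i.e. latitude 55.09°, longitude 132.75°.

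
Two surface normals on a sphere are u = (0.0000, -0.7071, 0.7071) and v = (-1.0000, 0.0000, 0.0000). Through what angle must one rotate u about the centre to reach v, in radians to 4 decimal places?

1.5708 rad

u·v = 0.0000; |u| = 1.0000, |v| = 1.0000.
cos θ = (u·v)/(|u||v|) = 0.0000, so θ = 1.5708 rad.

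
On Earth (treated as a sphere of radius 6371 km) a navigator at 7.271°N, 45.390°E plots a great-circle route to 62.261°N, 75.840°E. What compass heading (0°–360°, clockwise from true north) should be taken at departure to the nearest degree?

16°

With φ₁ = 0.1269, φ₂ = 1.0867, Δλ = 0.5315 rad, the forward-azimuth formula gives
θ = atan2( sin Δλ cos φ₂ , cos φ₁ sin φ₂ − sin φ₁ cos φ₂ cos Δλ ) = atan2(0.2359, 0.8272) = 15.92°.
So the initial bearing is 16°.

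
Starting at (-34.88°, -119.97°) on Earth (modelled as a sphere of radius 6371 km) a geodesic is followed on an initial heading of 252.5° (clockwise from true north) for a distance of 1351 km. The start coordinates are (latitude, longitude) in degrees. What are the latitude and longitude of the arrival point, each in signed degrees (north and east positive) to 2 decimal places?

Angular distance δ = d/R = 1351/6371 = 0.21205 rad; initial bearing θ = 4.4070 rad.
sin φ₂ = sin φ₁ cos δ + cos φ₁ sin δ cos θ = (-0.5719)(0.9776) + (0.8204)(0.2105)(-0.3007) = -0.6110, so φ₂ = -37.66°.
Δλ = atan2(sin θ sin δ cos φ₁, cos δ − sin φ₁ sin φ₂) = atan2(-0.1647, 0.6282) = -14.688°.
λ₂ = -119.970° − 14.688° = -134.66°.

-37.66°, -134.66°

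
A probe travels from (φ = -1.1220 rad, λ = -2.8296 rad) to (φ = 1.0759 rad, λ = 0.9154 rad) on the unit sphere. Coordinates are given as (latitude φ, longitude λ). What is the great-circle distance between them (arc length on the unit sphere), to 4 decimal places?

2.8670

With latitudes φ₁ = -64.286°, φ₂ = 61.645° and longitude difference Δλ = -145.427°:
Haversine: a = sin²(Δφ/2) + cos φ₁ cos φ₂ sin²(Δλ/2) = 0.7934 + (0.4339)(0.4749)(0.9117) = 0.98127.
Central angle c = 2·arcsin(√a) = 2.86704 rad.
On the unit sphere the arc length equals the central angle: 2.8670.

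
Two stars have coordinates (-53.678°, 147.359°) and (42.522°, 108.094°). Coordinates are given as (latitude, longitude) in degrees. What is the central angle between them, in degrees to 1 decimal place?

Let φ₁ = -0.9369 rad, φ₂ = 0.7421 rad, and Δλ = -0.6853 rad.
Haversine: a = sin²(Δφ/2) + cos φ₁ cos φ₂ sin²(Δλ/2) = 0.5540 + (0.5923)(0.7370)(0.1129) = 0.60328.
Central angle c = 2·arcsin(√a) = 1.77886 rad.
So the angular separation is 101.9°.

101.9°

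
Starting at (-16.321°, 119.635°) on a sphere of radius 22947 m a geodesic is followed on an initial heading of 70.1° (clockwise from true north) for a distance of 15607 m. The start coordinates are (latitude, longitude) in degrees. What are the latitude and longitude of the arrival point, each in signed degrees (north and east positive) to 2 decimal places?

-0.75°, 155.89°

Angular distance δ = d/R = 15607/22947 = 0.68013 rad; initial bearing θ = 1.2235 rad.
sin φ₂ = sin φ₁ cos δ + cos φ₁ sin δ cos θ = (-0.2810)(0.7775) + (0.9597)(0.6289)(0.3404) = -0.0131, so φ₂ = -0.75°.
Δλ = atan2(sin θ sin δ cos φ₁, cos δ − sin φ₁ sin φ₂) = atan2(0.5675, 0.7738) = 36.256°.
λ₂ = 119.635° + 36.256° = 155.89°.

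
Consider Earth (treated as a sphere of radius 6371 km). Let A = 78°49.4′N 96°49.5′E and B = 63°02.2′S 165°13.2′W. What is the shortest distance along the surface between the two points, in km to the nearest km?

16951 km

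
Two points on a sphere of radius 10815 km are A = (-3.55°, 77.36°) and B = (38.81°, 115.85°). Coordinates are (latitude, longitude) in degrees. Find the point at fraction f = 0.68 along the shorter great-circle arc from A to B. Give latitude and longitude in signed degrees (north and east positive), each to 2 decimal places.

The central angle between A and B is δ = 0.9644 rad.
With f = 0.68, the slerp weights are sin((1−f)δ)/sin δ = 0.3696 and sin(fδ)/sin δ = 0.7421.
Weighted sum of the unit vectors: (0.3696)·(0.2184,0.9739,-0.0619) + (0.7421)·(-0.3398,0.7013,0.6267) = (-0.1714, 0.8804, 0.4422).
Converting back: φ = atan2(z, √(x²+y²)) = 26.25°, λ = atan2(y, x) = 101.02°.

26.25°, 101.02°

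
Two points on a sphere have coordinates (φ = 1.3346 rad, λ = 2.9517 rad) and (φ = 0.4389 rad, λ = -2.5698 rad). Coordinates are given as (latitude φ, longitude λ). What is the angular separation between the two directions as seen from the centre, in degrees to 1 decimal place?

55.5°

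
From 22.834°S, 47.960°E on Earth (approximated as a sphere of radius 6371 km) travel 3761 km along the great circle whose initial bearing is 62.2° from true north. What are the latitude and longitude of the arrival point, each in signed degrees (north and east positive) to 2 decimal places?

-4.77°, 77.57°

Angular distance δ = d/R = 3761/6371 = 0.59033 rad; initial bearing θ = 1.0856 rad.
sin φ₂ = sin φ₁ cos δ + cos φ₁ sin δ cos θ = (-0.3881)(0.8308) + (0.9216)(0.5566)(0.4664) = -0.0831, so φ₂ = -4.77°.
Δλ = atan2(sin θ sin δ cos φ₁, cos δ − sin φ₁ sin φ₂) = atan2(0.4538, 0.7985) = 29.610°.
λ₂ = 47.960° + 29.610° = 77.57°.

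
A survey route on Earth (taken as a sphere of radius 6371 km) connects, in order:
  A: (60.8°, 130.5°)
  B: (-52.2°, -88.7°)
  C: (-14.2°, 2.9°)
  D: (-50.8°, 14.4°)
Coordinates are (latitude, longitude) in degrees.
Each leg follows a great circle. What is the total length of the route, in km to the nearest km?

30545 km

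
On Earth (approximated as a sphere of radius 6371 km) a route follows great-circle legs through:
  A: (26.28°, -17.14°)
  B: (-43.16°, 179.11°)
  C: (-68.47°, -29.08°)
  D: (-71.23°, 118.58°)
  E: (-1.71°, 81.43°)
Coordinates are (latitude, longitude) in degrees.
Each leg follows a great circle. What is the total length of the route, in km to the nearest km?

Leg A→B: central angle 2.7674 rad, distance 17630.8 km.
Leg B→C: central angle 1.1589 rad, distance 7383.2 km.
Leg C→D: central angle 0.6746 rad, distance 4297.6 km.
Leg D→E: central angle 1.2822 rad, distance 8168.9 km.
Total: 17630.8 + 7383.2 + 4297.6 + 8168.9 ≈ 37481 km.

37481 km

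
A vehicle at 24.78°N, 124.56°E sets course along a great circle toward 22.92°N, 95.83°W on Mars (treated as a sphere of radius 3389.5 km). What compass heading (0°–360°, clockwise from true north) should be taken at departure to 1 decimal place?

42.7°

Δλ = 139.610° = 2.4367 rad.
y = sin Δλ · cos φ₂ = (0.6480)(0.9210) = 0.5968
x = cos φ₁ sin φ₂ − sin φ₁ cos φ₂ cos Δλ = (0.9079)(0.3894) − (0.4191)(0.9210)(-0.7617) = 0.6476
θ = atan2(y, x) = 42.66°, so the bearing is 42.7°.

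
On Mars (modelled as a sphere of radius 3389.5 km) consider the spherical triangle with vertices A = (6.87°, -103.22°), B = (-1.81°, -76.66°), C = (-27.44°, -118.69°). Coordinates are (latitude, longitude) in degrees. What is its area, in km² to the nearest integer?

Side lengths (central angles): a = 0.8319, b = 0.6533, c = 0.4868 rad; semiperimeter s = 0.9860.
By l'Huilier's theorem, tan(E/4) = √[tan(s/2) tan((s−a)/2) tan((s−b)/2) tan((s−c)/2)], giving spherical excess E = 0.1684 rad.
Area = E·R² = 0.1684 × (3389.5)² ≈ 1935230 km².

1935230 km²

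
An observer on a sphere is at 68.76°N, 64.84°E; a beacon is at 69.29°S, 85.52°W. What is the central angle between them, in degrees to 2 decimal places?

In radians: φ₁ = 1.2001, φ₂ = -1.2093, Δλ = -150.360° = -2.6243 rad.
Haversine: a = sin²(Δφ/2) + cos φ₁ cos φ₂ sin²(Δλ/2) = 0.8719 + (0.3623)(0.3536)(0.9346) = 0.99160.
Central angle c = 2·arcsin(√a) = 2.95800 rad.
So the angular separation is 169.48°.

169.48°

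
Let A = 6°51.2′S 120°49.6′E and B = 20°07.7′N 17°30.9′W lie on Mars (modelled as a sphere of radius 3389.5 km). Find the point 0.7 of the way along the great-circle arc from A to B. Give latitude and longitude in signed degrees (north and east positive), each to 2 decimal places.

The central angle between A and B is δ = 2.4002 rad.
With f = 0.7, the slerp weights are sin((1−f)δ)/sin δ = 0.9765 and sin(fδ)/sin δ = 1.4720.
Weighted sum of the unit vectors: (0.9765)·(-0.5088,0.8526,-0.1193) + (1.4720)·(0.8954,-0.2826,0.3441) = (0.8212, 0.4166, 0.3900).
Converting back: φ = atan2(z, √(x²+y²)) = 22.96°, λ = atan2(y, x) = 26.90°.

22.96°, 26.90°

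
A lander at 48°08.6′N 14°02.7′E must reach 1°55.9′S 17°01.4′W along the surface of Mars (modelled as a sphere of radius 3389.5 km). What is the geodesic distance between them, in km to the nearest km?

3366 km

With latitudes φ₁ = 48.143°, φ₂ = -1.932° and longitude difference Δλ = -31.068°:
Haversine: a = sin²(Δφ/2) + cos φ₁ cos φ₂ sin²(Δλ/2) = 0.1791 + (0.6673)(0.9994)(0.0717) = 0.22694.
Central angle c = 2·arcsin(√a) = 0.99307 rad.
Distance = R·c = 3389.5 × 0.9931 ≈ 3366 km.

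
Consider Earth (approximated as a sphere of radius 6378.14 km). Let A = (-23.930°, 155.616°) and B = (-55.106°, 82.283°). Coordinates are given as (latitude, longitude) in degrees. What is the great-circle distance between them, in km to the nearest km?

6806 km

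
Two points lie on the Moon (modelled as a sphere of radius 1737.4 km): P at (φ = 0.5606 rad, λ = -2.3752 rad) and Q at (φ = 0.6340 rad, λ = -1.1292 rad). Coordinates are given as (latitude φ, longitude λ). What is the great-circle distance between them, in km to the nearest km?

In radians: φ₁ = 0.5606, φ₂ = 0.6340, Δλ = 71.391° = 1.2460 rad.
Haversine: a = sin²(Δφ/2) + cos φ₁ cos φ₂ sin²(Δλ/2) = 0.0013 + (0.8469)(0.8057)(0.3404) = 0.23365.
Central angle c = 2·arcsin(√a) = 1.00900 rad.
Distance = R·c = 1737.4 × 1.0090 ≈ 1753 km.

1753 km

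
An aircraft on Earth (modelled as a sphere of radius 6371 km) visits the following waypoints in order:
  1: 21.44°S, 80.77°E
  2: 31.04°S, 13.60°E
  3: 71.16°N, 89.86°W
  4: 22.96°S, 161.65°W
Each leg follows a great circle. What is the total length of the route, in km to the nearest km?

Leg 1→2: central angle 1.0496 rad, distance 6687.0 km.
Leg 2→3: central angle 2.1561 rad, distance 13736.2 km.
Leg 3→4: central angle 1.8507 rad, distance 11790.8 km.
Total: 6687.0 + 13736.2 + 11790.8 ≈ 32214 km.

32214 km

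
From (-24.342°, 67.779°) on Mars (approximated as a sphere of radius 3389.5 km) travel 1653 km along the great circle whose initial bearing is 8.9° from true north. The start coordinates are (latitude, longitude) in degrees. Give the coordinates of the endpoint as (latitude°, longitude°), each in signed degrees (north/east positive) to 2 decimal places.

Angular distance δ = d/R = 1653/3389.5 = 0.48768 rad; initial bearing θ = 0.1553 rad.
sin φ₂ = sin φ₁ cos δ + cos φ₁ sin δ cos θ = (-0.4122)(0.8834) + (0.9111)(0.4686)(0.9880) = 0.0577, so φ₂ = 3.31°.
Δλ = atan2(sin θ sin δ cos φ₁, cos δ − sin φ₁ sin φ₂) = atan2(0.0660, 0.9072) = 4.164°.
λ₂ = 67.779° + 4.164° = 71.94°.

3.31°, 71.94°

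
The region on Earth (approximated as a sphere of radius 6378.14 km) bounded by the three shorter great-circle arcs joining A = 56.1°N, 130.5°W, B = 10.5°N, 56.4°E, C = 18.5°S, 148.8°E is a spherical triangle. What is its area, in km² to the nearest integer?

98726037 km²

Side lengths (central angles): a = 1.6678, b = 1.7496, c = 1.9749 rad; semiperimeter s = 2.6962.
By l'Huilier's theorem, tan(E/4) = √[tan(s/2) tan((s−a)/2) tan((s−b)/2) tan((s−c)/2)], giving spherical excess E = 2.4269 rad.
Area = E·R² = 2.4269 × (6378.14)² ≈ 98726037 km².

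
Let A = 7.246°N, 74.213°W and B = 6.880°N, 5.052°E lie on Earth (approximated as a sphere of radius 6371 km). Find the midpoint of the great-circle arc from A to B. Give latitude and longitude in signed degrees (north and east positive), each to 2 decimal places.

Central angle δ = 1.3709 rad. Interpolating on the sphere with fraction f = 0.5:
P = [sin((1−f)δ)·A + sin(fδ)·B] / sin δ = 0.6459·A + 0.6459·B in Cartesian coordinates,
giving P = (0.8131, -0.5601, 0.1588), i.e. latitude 9.14°, longitude -34.56°.

9.14°, -34.56°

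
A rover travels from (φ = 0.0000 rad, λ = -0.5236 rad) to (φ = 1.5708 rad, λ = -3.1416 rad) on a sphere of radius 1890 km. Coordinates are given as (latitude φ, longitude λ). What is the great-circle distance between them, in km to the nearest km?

2969 km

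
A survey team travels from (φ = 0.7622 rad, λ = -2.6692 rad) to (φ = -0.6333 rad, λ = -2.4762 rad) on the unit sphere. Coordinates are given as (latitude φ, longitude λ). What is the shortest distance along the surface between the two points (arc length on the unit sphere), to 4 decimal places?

1.4065

In radians: φ₁ = 0.7622, φ₂ = -0.6333, Δλ = 11.058° = 0.1930 rad.
cos c = sin φ₁ sin φ₂ + cos φ₁ cos φ₂ cos Δλ = (0.6905)(-0.5918) + (0.7233)(0.8061)(0.9814) = 0.16357,
so c = arccos(0.16357) = 1.40648 rad.
On the unit sphere the arc length equals the central angle: 1.4065.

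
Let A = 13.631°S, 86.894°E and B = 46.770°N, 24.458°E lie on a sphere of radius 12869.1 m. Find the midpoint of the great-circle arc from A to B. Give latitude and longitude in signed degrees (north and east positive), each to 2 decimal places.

Central angle δ = 1.4341 rad. Interpolating on the sphere with fraction f = 0.5:
P = [sin((1−f)δ)·A + sin(fδ)·B] / sin δ = 0.6633·A + 0.6633·B in Cartesian coordinates,
giving P = (0.4485, 0.8318, 0.3270), i.e. latitude 19.09°, longitude 61.67°.

19.09°, 61.67°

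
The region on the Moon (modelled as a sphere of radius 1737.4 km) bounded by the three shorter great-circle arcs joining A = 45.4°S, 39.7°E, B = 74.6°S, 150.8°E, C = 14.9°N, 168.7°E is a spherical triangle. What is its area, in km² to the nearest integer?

2771156 km²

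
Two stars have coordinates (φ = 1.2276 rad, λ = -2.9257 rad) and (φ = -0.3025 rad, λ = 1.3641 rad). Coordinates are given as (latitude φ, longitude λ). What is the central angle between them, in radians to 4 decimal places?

1.9957 rad

Let φ₁ = 1.2276 rad, φ₂ = -0.3025 rad, and Δλ = -1.9934 rad.
cos c = sin φ₁ sin φ₂ + cos φ₁ cos φ₂ cos Δλ = (0.9417)(-0.2979) + (0.3365)(0.9546)(-0.4101) = -0.41227,
so c = arccos(-0.41227) = 1.99575 rad.
So the angular separation is 1.9957 rad.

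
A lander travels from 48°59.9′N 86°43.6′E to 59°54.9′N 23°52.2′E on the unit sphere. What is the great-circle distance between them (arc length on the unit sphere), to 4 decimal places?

0.6384

In radians: φ₁ = 0.8552, φ₂ = 1.0457, Δλ = -62.857° = -1.0971 rad.
Haversine: a = sin²(Δφ/2) + cos φ₁ cos φ₂ sin²(Δλ/2) = 0.0090 + (0.6561)(0.5013)(0.2719) = 0.09847.
Central angle c = 2·arcsin(√a) = 0.63838 rad.
On the unit sphere the arc length equals the central angle: 0.6384.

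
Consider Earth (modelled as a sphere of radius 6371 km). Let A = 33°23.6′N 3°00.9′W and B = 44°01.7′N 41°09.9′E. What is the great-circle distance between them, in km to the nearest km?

In radians: φ₁ = 0.5828, φ₂ = 0.7684, Δλ = 44.180° = 0.7711 rad.
Haversine: a = sin²(Δφ/2) + cos φ₁ cos φ₂ sin²(Δλ/2) = 0.0086 + (0.8349)(0.7190)(0.1414) = 0.09348.
Central angle c = 2·arcsin(√a) = 0.62146 rad.
Distance = R·c = 6371 × 0.6215 ≈ 3959 km.

3959 km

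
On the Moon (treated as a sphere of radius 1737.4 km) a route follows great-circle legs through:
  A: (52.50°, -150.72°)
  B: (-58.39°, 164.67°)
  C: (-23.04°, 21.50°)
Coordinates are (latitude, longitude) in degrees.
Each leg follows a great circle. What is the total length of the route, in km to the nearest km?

Leg A→B: central angle 2.0359 rad, distance 3537.1 km.
Leg B→C: central angle 1.6236 rad, distance 2820.8 km.
Total: 3537.1 + 2820.8 ≈ 6358 km.

6358 km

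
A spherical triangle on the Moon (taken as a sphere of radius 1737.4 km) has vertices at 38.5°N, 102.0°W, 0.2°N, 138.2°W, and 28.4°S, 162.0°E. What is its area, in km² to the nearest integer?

881798 km²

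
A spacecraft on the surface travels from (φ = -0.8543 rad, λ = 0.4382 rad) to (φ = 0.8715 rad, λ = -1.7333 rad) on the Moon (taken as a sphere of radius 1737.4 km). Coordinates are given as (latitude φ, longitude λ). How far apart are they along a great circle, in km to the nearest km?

4388 km

With latitudes φ₁ = -48.948°, φ₂ = 49.933° and longitude difference Δλ = -124.418°:
cos c = sin φ₁ sin φ₂ + cos φ₁ cos φ₂ cos Δλ = (-0.7541)(0.7653) + (0.6567)(0.6437)(-0.5652) = -0.81606,
so c = arccos(-0.81606) = 2.52535 rad.
Distance = R·c = 1737.4 × 2.5254 ≈ 4388 km.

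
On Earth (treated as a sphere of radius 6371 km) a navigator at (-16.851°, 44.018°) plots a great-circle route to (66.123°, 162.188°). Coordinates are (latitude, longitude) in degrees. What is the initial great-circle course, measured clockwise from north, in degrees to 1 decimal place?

Δλ = 118.170° = 2.0625 rad.
y = sin Δλ · cos φ₂ = (0.8816)(0.4048) = 0.3568
x = cos φ₁ sin φ₂ − sin φ₁ cos φ₂ cos Δλ = (0.9571)(0.9144) − (-0.2899)(0.4048)(-0.4721) = 0.8198
θ = atan2(y, x) = 23.52°, so the bearing is 23.5°.

23.5°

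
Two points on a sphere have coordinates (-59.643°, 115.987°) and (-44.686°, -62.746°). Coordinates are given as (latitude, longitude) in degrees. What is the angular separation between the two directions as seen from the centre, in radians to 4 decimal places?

1.3206 rad

In radians: φ₁ = -1.0410, φ₂ = -0.7799, Δλ = -178.733° = -3.1195 rad.
cos c = sin φ₁ sin φ₂ + cos φ₁ cos φ₂ cos Δλ = (-0.8629)(-0.7032) + (0.5054)(0.7110)(-0.9998) = 0.24758,
so c = arccos(0.24758) = 1.32062 rad.
So the angular separation is 1.3206 rad.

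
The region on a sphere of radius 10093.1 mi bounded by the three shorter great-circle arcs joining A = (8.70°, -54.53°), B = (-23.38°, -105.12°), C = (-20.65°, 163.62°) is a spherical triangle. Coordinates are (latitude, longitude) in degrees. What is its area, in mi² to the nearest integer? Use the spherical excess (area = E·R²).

Side lengths (central angles): a = 1.4494, b = 2.4667, c = 1.0286 rad; semiperimeter s = 2.4724.
By l'Huilier's theorem, tan(E/4) = √[tan(s/2) tan((s−a)/2) tan((s−b)/2) tan((s−c)/2)], giving spherical excess E = 0.2542 rad.
Area = E·R² = 0.2542 × (10093.1)² ≈ 25890886 mi².

25890886 mi²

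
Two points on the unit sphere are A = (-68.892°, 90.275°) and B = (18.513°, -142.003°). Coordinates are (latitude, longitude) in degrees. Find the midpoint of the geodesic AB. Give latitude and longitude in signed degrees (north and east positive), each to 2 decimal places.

Central angle δ = 2.1004 rad. Interpolating on the sphere with fraction f = 0.5:
P = [sin((1−f)δ)·A + sin(fδ)·B] / sin δ = 1.0052·A + 1.0052·B in Cartesian coordinates,
giving P = (-0.7529, -0.2248, -0.6186), i.e. latitude -38.21°, longitude -163.38°.

-38.21°, -163.38°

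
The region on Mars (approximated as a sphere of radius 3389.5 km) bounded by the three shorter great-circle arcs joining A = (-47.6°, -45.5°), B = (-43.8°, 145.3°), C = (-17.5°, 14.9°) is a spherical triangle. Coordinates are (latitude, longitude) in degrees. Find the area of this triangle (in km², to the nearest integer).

12426271 km²

Side lengths (central angles): a = 1.8111, b = 1.0007, c = 1.5377 rad; semiperimeter s = 2.1748.
By l'Huilier's theorem, tan(E/4) = √[tan(s/2) tan((s−a)/2) tan((s−b)/2) tan((s−c)/2)], giving spherical excess E = 1.0816 rad.
Area = E·R² = 1.0816 × (3389.5)² ≈ 12426271 km².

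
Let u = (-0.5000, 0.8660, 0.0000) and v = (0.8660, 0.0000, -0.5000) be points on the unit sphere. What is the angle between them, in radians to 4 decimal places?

2.0186 rad

u·v = -0.4330; |u| = 1.0000, |v| = 1.0000.
cos θ = (u·v)/(|u||v|) = -0.4330, so θ = 2.0186 rad.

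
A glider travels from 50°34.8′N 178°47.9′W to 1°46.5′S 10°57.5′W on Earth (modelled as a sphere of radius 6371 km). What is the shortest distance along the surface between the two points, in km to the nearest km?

14469 km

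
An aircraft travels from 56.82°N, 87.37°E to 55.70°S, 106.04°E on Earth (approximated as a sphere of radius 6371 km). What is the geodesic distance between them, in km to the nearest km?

Let φ₁ = 0.9917 rad, φ₂ = -0.9721 rad, and Δλ = 0.3259 rad.
cos c = sin φ₁ sin φ₂ + cos φ₁ cos φ₂ cos Δλ = (0.8370)(-0.8261) + (0.5473)(0.5635)(0.9474) = -0.39923,
so c = arccos(-0.39923) = 1.98148 rad.
Distance = R·c = 6371 × 1.9815 ≈ 12624 km.

12624 km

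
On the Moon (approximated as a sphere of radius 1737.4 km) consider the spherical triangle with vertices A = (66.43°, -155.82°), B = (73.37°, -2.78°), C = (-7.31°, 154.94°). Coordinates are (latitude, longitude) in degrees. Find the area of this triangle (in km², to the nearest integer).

1465633 km²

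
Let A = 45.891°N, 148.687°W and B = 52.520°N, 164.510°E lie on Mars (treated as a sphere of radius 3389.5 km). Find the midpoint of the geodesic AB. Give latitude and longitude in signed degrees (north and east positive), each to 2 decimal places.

Central angle δ = 0.5361 rad. Interpolating on the sphere with fraction f = 0.5:
P = [sin((1−f)δ)·A + sin(fδ)·B] / sin δ = 0.5185·A + 0.5185·B in Cartesian coordinates,
giving P = (-0.6124, -0.1033, 0.7838), i.e. latitude 51.61°, longitude -170.43°.

51.61°, -170.43°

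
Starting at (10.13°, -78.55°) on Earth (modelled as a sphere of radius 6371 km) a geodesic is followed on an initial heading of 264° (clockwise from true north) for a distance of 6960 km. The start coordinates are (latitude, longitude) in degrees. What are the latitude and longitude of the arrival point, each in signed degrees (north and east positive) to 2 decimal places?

-0.60°, -140.55°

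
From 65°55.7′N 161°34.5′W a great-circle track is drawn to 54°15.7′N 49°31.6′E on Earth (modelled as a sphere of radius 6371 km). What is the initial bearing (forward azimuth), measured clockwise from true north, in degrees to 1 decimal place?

With φ₁ = 1.1507, φ₂ = 0.9470, Δλ = -2.5988 rad, the forward-azimuth formula gives
θ = atan2( sin Δλ cos φ₂ , cos φ₁ sin φ₂ − sin φ₁ cos φ₂ cos Δλ ) = atan2(-0.3017, 0.7877) = -20.96°.
Adding 360° brings this into [0°, 360°): 339.0°.

339.0°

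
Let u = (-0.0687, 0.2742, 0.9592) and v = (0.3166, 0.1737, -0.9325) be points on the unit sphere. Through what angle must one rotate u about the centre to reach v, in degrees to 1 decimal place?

150.3°

u·v = -0.8686; |u| = 1.0000, |v| = 1.0000.
cos θ = (u·v)/(|u||v|) = -0.8686, so θ = 150.3°.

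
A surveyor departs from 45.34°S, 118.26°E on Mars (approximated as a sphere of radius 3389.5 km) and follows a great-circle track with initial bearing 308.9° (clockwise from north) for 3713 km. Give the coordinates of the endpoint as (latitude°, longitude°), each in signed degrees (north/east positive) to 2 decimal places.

Angular distance δ = d/R = 3713/3389.5 = 1.09544 rad; initial bearing θ = 5.3913 rad.
sin φ₂ = sin φ₁ cos δ + cos φ₁ sin δ cos θ = (-0.7113)(0.4577) + (0.7029)(0.8891)(0.6280) = 0.0669, so φ₂ = 3.84°.
Δλ = atan2(sin θ sin δ cos φ₁, cos δ − sin φ₁ sin φ₂) = atan2(-0.4864, 0.5053) = -43.909°.
λ₂ = 118.260° − 43.909° = 74.35°.

3.84°, 74.35°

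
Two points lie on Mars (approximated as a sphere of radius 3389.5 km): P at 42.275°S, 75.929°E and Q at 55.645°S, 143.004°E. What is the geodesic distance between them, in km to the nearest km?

2610 km

In radians: φ₁ = -0.7378, φ₂ = -0.9712, Δλ = 67.075° = 1.1707 rad.
cos c = sin φ₁ sin φ₂ + cos φ₁ cos φ₂ cos Δλ = (-0.6727)(-0.8256) + (0.7399)(0.5643)(0.3895) = 0.71799,
so c = arccos(0.71799) = 0.76988 rad.
Distance = R·c = 3389.5 × 0.7699 ≈ 2610 km.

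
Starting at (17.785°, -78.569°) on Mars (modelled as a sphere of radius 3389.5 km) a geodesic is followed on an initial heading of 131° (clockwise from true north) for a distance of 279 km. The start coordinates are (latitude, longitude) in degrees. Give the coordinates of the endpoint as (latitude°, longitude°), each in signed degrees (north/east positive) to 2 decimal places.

Angular distance δ = d/R = 279/3389.5 = 0.08231 rad; initial bearing θ = 2.2864 rad.
sin φ₂ = sin φ₁ cos δ + cos φ₁ sin δ cos θ = (0.3054)(0.9966) + (0.9522)(0.0822)(-0.6561) = 0.2530, so φ₂ = 14.66°.
Δλ = atan2(sin θ sin δ cos φ₁, cos δ − sin φ₁ sin φ₂) = atan2(0.0591, 0.9193) = 3.677°.
λ₂ = -78.569° + 3.677° = -74.89°.

14.66°, -74.89°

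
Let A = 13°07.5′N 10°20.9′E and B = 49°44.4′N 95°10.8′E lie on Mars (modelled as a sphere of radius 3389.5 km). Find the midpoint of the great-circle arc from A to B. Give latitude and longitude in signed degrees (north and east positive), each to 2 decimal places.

39.15°, 42.30°

The central angle between A and B is δ = 1.3387 rad.
With f = 0.5, the slerp weights are sin((1−f)δ)/sin δ = 0.6376 and sin(fδ)/sin δ = 0.6376.
Weighted sum of the unit vectors: (0.6376)·(0.9580,0.1749,0.2271) + (0.6376)·(-0.0583,0.6436,0.7631) = (0.5736, 0.5219, 0.6313).
Converting back: φ = atan2(z, √(x²+y²)) = 39.15°, λ = atan2(y, x) = 42.30°.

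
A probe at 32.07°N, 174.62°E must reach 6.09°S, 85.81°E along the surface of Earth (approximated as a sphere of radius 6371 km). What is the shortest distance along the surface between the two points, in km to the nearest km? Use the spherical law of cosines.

10255 km

Let φ₁ = 0.5597 rad, φ₂ = -0.1063 rad, and Δλ = -1.5500 rad.
cos c = sin φ₁ sin φ₂ + cos φ₁ cos φ₂ cos Δλ = (0.5310)(-0.1061) + (0.8474)(0.9944)(0.0208) = -0.03883,
so c = arccos(-0.03883) = 1.60964 rad.
Distance = R·c = 6371 × 1.6096 ≈ 10255 km.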